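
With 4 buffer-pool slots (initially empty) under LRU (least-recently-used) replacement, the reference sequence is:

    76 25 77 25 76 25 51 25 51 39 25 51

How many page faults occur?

5

76: fault, frames [76]
25: fault, frames [76, 25]
77: fault, frames [76, 25, 77]
25: hit
76: hit
25: hit
51: fault, frames [77, 76, 25, 51]
25: hit
51: hit
39: fault, evict 77, frames [76, 25, 51, 39]
25: hit
51: hit
Page faults: 5.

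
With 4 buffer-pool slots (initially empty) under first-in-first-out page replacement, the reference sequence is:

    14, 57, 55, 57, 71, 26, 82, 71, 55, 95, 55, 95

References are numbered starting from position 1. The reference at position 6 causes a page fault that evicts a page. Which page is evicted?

pos 1: 14 -> fault, frames (14)
pos 2: 57 -> fault, frames (14 57)
pos 3: 55 -> fault, frames (14 57 55)
pos 4: 57 -> hit
pos 5: 71 -> fault, frames (14 57 55 71)
pos 6: 26 -> fault, evict 14, frames (57 55 71 26)
At position 6, page 14 is evicted.

14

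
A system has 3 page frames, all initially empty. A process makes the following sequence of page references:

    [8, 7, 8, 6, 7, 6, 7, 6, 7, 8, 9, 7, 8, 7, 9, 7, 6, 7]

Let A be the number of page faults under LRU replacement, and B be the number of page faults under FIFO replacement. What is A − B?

-2

Under LRU: F F . F . . . . . . F . . . . . F . → 5 faults.
Under FIFO: F F . F . . . . . . F . F F . . F . → 7 faults.
A − B = 5 − 7 = -2.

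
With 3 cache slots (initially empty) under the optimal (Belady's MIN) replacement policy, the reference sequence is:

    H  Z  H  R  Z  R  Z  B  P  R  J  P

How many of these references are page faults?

H → miss, frames [H]
Z → miss, frames [H, Z]
H → hit
R → miss, frames [H, Z, R]
Z → hit
R → hit
Z → hit
B → miss, evict Z, frames [H, R, B]
P → miss, evict B, frames [H, R, P]
R → hit
J → miss, evict R, frames [H, P, J]
P → hit
Page faults: 6.

6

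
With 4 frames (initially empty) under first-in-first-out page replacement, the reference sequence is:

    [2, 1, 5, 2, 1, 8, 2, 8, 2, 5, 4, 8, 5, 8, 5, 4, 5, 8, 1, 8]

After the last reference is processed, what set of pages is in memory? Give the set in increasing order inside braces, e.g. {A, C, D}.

{1, 4, 5, 8}

2: fault, frames (2)
1: fault, frames (2 1)
5: fault, frames (2 1 5)
2: hit
1: hit
8: fault, frames (2 1 5 8)
2: hit
8: hit
2: hit
5: hit
4: fault, evict 2, frames (1 5 8 4)
8: hit
5: hit
8: hit
5: hit
4: hit
5: hit
8: hit
1: hit
8: hit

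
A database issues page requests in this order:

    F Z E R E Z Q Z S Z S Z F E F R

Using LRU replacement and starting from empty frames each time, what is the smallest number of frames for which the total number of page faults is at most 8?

f=1: 16 faults
f=2: 10 faults
f=3: 9 faults
f=4: 9 faults
f=5: 8 faults
f=6: 6 faults
Smallest f with faults ≤ 8 is 5.

5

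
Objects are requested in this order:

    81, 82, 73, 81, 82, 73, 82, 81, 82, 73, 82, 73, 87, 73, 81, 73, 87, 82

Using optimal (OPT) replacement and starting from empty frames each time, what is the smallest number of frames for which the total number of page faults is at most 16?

f=1: 18 faults
f=2: 10 faults
f=3: 5 faults
f=4: 4 faults
Smallest f with faults ≤ 16 is 2.

2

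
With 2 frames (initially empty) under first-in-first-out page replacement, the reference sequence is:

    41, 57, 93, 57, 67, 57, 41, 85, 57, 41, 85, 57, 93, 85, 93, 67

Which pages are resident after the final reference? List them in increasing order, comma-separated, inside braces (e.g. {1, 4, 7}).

41: fault, frames {41}
57: fault, frames {41,57}
93: fault, evict 41, frames {57,93}
57: hit
67: fault, evict 57, frames {93,67}
57: fault, evict 93, frames {67,57}
41: fault, evict 67, frames {57,41}
85: fault, evict 57, frames {41,85}
57: fault, evict 41, frames {85,57}
41: fault, evict 85, frames {57,41}
85: fault, evict 57, frames {41,85}
57: fault, evict 41, frames {85,57}
93: fault, evict 85, frames {57,93}
85: fault, evict 57, frames {93,85}
93: hit
67: fault, evict 93, frames {85,67}

{67, 85}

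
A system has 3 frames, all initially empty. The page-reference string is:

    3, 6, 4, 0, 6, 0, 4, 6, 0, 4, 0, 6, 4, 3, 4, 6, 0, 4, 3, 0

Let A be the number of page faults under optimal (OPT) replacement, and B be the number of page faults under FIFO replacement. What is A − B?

Under OPT: F F F F . . . . . . . . . F . . F . . . → 6 faults.
Under FIFO: F F F F . . . . . . . . . F . F . F . F → 8 faults.
A − B = 6 − 8 = -2.

-2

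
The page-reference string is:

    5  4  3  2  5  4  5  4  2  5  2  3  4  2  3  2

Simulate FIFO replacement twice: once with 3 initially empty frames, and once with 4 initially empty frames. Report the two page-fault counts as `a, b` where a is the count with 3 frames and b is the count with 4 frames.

3 frames: F F F F F F . . . . . F . F . . → 8 faults.
4 frames: F F F F . . . . . . . . . . . . → 4 faults.
4 < 8: adding a frame reduced faults, as is typical.

8, 4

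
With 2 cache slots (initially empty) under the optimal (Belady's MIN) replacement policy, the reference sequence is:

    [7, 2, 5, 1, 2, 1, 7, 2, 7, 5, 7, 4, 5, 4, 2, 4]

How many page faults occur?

8

7 -> miss, frames {7}
2 -> miss, frames {7,2}
5 -> miss, evict 7, frames {2,5}
1 -> miss, evict 5, frames {2,1}
2 -> hit
1 -> hit
7 -> miss, evict 1, frames {2,7}
2 -> hit
7 -> hit
5 -> miss, evict 2, frames {7,5}
7 -> hit
4 -> miss, evict 7, frames {5,4}
5 -> hit
4 -> hit
2 -> miss, evict 5, frames {4,2}
4 -> hit
Page faults: 8.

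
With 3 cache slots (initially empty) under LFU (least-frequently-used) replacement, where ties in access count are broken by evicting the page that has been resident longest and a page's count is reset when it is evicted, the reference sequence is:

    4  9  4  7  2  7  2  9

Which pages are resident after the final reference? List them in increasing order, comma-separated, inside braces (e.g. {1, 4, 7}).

4: fault, frames {4}
9: fault, frames {4,9}
4: hit
7: fault, frames {4,9,7}
2: fault, evict 9, frames {4,7,2}
7: hit
2: hit
9: fault, evict 4, frames {7,2,9}

{2, 7, 9}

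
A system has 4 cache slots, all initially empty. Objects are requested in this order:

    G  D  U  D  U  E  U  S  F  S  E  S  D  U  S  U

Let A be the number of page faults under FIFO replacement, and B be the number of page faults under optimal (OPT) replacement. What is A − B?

Under FIFO: F F F . . F . F F . . . F F . . → 8 faults.
Under OPT: F F F . . F . F F . . . . F . . → 7 faults.
A − B = 8 − 7 = 1.

1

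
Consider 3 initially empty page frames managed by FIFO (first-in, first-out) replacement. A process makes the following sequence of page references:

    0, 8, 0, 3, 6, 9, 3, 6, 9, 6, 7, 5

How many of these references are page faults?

0 -> fault, frames [0]
8 -> fault, frames [0, 8]
0 -> hit
3 -> fault, frames [0, 8, 3]
6 -> fault, evict 0, frames [8, 3, 6]
9 -> fault, evict 8, frames [3, 6, 9]
3 -> hit
6 -> hit
9 -> hit
6 -> hit
7 -> fault, evict 3, frames [6, 9, 7]
5 -> fault, evict 6, frames [9, 7, 5]
Page faults: 7.

7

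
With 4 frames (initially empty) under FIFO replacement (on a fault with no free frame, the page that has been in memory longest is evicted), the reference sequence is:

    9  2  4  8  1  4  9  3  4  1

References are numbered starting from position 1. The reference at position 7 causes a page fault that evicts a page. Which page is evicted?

2

pos 1: 9 → miss, frames (9)
pos 2: 2 → miss, frames (9 2)
pos 3: 4 → miss, frames (9 2 4)
pos 4: 8 → miss, frames (9 2 4 8)
pos 5: 1 → miss, evict 9, frames (2 4 8 1)
pos 6: 4 → hit
pos 7: 9 → miss, evict 2, frames (4 8 1 9)
At position 7, page 2 is evicted.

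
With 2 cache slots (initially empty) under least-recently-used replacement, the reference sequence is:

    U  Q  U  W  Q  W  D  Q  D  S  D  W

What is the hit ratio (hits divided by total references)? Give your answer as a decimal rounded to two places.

0.33

U → miss, frames [U]
Q → miss, frames [U, Q]
U → hit
W → miss, evict Q, frames [U, W]
Q → miss, evict U, frames [W, Q]
W → hit
D → miss, evict Q, frames [W, D]
Q → miss, evict W, frames [D, Q]
D → hit
S → miss, evict Q, frames [D, S]
D → hit
W → miss, evict S, frames [D, W]
Hits: 4 of 12 references → 4/12 = 0.3333.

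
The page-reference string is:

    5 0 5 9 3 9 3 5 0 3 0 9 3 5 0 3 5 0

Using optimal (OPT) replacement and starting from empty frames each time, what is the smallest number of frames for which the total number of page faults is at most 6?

f=1: 18 faults
f=2: 10 faults
f=3: 6 faults
f=4: 4 faults
Smallest f with faults ≤ 6 is 3.

3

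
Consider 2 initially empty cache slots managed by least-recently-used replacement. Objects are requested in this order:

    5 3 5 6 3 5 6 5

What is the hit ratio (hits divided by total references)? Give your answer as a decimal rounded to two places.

0.25

5 -> fault, frames (5)
3 -> fault, frames (5 3)
5 -> hit
6 -> fault, evict 3, frames (5 6)
3 -> fault, evict 5, frames (6 3)
5 -> fault, evict 6, frames (3 5)
6 -> fault, evict 3, frames (5 6)
5 -> hit
Hits: 2 of 8 references → 2/8 = 0.2500.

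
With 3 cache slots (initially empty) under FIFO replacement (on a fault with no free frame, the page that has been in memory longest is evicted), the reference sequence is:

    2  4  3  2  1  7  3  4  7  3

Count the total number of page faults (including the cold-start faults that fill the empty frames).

2 -> miss, frames [2]
4 -> miss, frames [2, 4]
3 -> miss, frames [2, 4, 3]
2 -> hit
1 -> miss, evict 2, frames [4, 3, 1]
7 -> miss, evict 4, frames [3, 1, 7]
3 -> hit
4 -> miss, evict 3, frames [1, 7, 4]
7 -> hit
3 -> miss, evict 1, frames [7, 4, 3]
Page faults: 7.

7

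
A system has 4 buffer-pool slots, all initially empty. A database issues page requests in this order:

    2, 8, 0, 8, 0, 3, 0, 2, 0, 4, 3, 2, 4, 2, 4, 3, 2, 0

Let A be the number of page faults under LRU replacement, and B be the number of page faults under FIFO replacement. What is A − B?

-1

Under LRU: F F F . . F . . . F . . . . . . . . → 5 faults.
Under FIFO: F F F . . F . . . F . F . . . . . . → 6 faults.
A − B = 5 − 6 = -1.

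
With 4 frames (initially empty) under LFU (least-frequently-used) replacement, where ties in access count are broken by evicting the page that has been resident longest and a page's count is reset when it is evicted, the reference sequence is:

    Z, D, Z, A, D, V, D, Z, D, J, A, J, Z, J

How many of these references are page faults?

Z -> fault, frames (Z)
D -> fault, frames (Z D)
Z -> hit
A -> fault, frames (Z D A)
D -> hit
V -> fault, frames (Z D A V)
D -> hit
Z -> hit
D -> hit
J -> fault, evict A, frames (Z D V J)
A -> fault, evict V, frames (Z D J A)
J -> hit
Z -> hit
J -> hit
Page faults: 6.

6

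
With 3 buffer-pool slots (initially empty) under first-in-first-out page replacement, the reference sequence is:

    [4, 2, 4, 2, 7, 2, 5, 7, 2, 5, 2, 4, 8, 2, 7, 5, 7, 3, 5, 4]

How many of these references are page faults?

11

4 → fault, frames {4}
2 → fault, frames {4,2}
4 → hit
2 → hit
7 → fault, frames {4,2,7}
2 → hit
5 → fault, evict 4, frames {2,7,5}
7 → hit
2 → hit
5 → hit
2 → hit
4 → fault, evict 2, frames {7,5,4}
8 → fault, evict 7, frames {5,4,8}
2 → fault, evict 5, frames {4,8,2}
7 → fault, evict 4, frames {8,2,7}
5 → fault, evict 8, frames {2,7,5}
7 → hit
3 → fault, evict 2, frames {7,5,3}
5 → hit
4 → fault, evict 7, frames {5,3,4}
Page faults: 11.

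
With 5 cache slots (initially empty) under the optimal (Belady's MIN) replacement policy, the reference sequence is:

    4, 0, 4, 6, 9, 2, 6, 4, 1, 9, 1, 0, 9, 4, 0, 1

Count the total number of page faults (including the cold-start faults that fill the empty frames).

6

4: miss, frames {4}
0: miss, frames {4,0}
4: hit
6: miss, frames {4,0,6}
9: miss, frames {4,0,6,9}
2: miss, frames {4,0,6,9,2}
6: hit
4: hit
1: miss, evict 2, frames {4,0,6,9,1}
9: hit
1: hit
0: hit
9: hit
4: hit
0: hit
1: hit
Page faults: 6.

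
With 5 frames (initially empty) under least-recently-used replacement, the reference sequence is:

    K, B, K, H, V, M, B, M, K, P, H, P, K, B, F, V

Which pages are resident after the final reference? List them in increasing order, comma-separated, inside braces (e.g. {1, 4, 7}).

{B, F, K, P, V}

K → fault, frames (K)
B → fault, frames (K B)
K → hit
H → fault, frames (B K H)
V → fault, frames (B K H V)
M → fault, frames (B K H V M)
B → hit
M → hit
K → hit
P → fault, evict H, frames (V B M K P)
H → fault, evict V, frames (B M K P H)
P → hit
K → hit
B → hit
F → fault, evict M, frames (H P K B F)
V → fault, evict H, frames (P K B F V)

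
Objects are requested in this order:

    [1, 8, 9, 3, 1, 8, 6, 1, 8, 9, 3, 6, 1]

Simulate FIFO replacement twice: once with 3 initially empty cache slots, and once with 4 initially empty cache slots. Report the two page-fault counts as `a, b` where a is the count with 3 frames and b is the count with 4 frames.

3 frames: F F F F F F F . . F F . F → 10 faults.
4 frames: F F F F . . F F F F F F F → 11 faults.
11 > 10: adding a frame increased faults — Belady's anomaly.

10, 11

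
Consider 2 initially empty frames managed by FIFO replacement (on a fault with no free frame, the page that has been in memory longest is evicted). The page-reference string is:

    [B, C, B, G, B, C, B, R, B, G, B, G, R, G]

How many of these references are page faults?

9

B → fault, frames (B)
C → fault, frames (B C)
B → hit
G → fault, evict B, frames (C G)
B → fault, evict C, frames (G B)
C → fault, evict G, frames (B C)
B → hit
R → fault, evict B, frames (C R)
B → fault, evict C, frames (R B)
G → fault, evict R, frames (B G)
B → hit
G → hit
R → fault, evict B, frames (G R)
G → hit
Page faults: 9.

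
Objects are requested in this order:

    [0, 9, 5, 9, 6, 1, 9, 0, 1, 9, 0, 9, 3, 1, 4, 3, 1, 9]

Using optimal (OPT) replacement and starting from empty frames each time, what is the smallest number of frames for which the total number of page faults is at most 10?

3

f=1: 18 faults
f=2: 12 faults
f=3: 8 faults
f=4: 7 faults
f=5: 7 faults
f=6: 7 faults
f=7: 7 faults
Smallest f with faults ≤ 10 is 3.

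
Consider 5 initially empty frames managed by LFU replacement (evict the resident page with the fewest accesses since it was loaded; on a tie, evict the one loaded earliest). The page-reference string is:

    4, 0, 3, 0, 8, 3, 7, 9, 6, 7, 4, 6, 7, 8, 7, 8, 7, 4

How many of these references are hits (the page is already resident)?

8

4: miss, frames {4}
0: miss, frames {4,0}
3: miss, frames {4,0,3}
0: hit
8: miss, frames {4,0,3,8}
3: hit
7: miss, frames {4,0,3,8,7}
9: miss, evict 4, frames {0,3,8,7,9}
6: miss, evict 8, frames {0,3,7,9,6}
7: hit
4: miss, evict 9, frames {0,3,7,6,4}
6: hit
7: hit
8: miss, evict 4, frames {0,3,7,6,8}
7: hit
8: hit
7: hit
4: miss, evict 0, frames {3,7,6,8,4}
Hits: 8.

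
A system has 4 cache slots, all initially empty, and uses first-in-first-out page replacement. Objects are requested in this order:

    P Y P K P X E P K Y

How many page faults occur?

P -> miss, frames {P}
Y -> miss, frames {P,Y}
P -> hit
K -> miss, frames {P,Y,K}
P -> hit
X -> miss, frames {P,Y,K,X}
E -> miss, evict P, frames {Y,K,X,E}
P -> miss, evict Y, frames {K,X,E,P}
K -> hit
Y -> miss, evict K, frames {X,E,P,Y}
Page faults: 7.

7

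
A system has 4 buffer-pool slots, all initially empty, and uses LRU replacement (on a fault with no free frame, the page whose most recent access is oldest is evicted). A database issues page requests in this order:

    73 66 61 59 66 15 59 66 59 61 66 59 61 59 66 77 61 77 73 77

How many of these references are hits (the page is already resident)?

73 → miss, frames [73]
66 → miss, frames [73, 66]
61 → miss, frames [73, 66, 61]
59 → miss, frames [73, 66, 61, 59]
66 → hit
15 → miss, evict 73, frames [61, 59, 66, 15]
59 → hit
66 → hit
59 → hit
61 → hit
66 → hit
59 → hit
61 → hit
59 → hit
66 → hit
77 → miss, evict 15, frames [61, 59, 66, 77]
61 → hit
77 → hit
73 → miss, evict 59, frames [66, 61, 77, 73]
77 → hit
Hits: 13.

13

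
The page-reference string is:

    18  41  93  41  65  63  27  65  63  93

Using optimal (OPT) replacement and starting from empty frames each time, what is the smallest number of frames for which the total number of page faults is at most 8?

2

f=1: 10 faults
f=2: 8 faults
f=3: 7 faults
f=4: 6 faults
f=5: 6 faults
f=6: 6 faults
Smallest f with faults ≤ 8 is 2.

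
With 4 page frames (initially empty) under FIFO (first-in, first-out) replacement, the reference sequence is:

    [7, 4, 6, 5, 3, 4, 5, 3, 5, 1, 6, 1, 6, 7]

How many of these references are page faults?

7

7 -> fault, frames [7]
4 -> fault, frames [7, 4]
6 -> fault, frames [7, 4, 6]
5 -> fault, frames [7, 4, 6, 5]
3 -> fault, evict 7, frames [4, 6, 5, 3]
4 -> hit
5 -> hit
3 -> hit
5 -> hit
1 -> fault, evict 4, frames [6, 5, 3, 1]
6 -> hit
1 -> hit
6 -> hit
7 -> fault, evict 6, frames [5, 3, 1, 7]
Page faults: 7.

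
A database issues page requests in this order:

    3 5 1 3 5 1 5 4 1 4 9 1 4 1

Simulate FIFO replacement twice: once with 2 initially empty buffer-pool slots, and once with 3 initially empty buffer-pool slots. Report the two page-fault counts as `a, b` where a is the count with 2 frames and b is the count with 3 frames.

2 frames: F F F F F F . F . . F F F . → 10 faults.
3 frames: F F F . . . . F . . F . . . → 5 faults.
5 < 10: adding a frame reduced faults, as is typical.

10, 5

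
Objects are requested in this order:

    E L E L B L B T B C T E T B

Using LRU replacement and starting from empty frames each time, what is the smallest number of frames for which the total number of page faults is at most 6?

4

f=1: 14 faults
f=2: 8 faults
f=3: 7 faults
f=4: 6 faults
f=5: 5 faults
Smallest f with faults ≤ 6 is 4.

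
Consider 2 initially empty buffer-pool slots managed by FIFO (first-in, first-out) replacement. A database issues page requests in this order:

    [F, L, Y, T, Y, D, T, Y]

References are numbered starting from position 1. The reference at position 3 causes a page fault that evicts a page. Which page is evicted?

F

pos 1: F: miss, frames (F)
pos 2: L: miss, frames (F L)
pos 3: Y: miss, evict F, frames (L Y)
At position 3, page F is evicted.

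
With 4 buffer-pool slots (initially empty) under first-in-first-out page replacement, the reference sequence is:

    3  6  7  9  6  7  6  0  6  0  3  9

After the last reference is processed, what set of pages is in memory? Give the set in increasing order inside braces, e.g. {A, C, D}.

{0, 3, 7, 9}

3 -> miss, frames (3)
6 -> miss, frames (3 6)
7 -> miss, frames (3 6 7)
9 -> miss, frames (3 6 7 9)
6 -> hit
7 -> hit
6 -> hit
0 -> miss, evict 3, frames (6 7 9 0)
6 -> hit
0 -> hit
3 -> miss, evict 6, frames (7 9 0 3)
9 -> hit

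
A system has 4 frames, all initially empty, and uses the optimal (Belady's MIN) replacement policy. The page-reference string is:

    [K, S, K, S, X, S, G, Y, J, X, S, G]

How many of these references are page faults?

6

K -> miss, frames [K]
S -> miss, frames [K, S]
K -> hit
S -> hit
X -> miss, frames [K, S, X]
S -> hit
G -> miss, frames [K, S, X, G]
Y -> miss, evict K, frames [S, X, G, Y]
J -> miss, evict Y, frames [S, X, G, J]
X -> hit
S -> hit
G -> hit
Page faults: 6.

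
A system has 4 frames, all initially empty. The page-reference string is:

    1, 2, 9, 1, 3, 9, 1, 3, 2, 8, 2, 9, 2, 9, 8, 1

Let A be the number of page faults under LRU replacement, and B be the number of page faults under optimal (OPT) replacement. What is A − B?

Under LRU: F F F . F . . . . F . F . . . F → 7 faults.
Under OPT: F F F . F . . . . F . . . . . . → 5 faults.
A − B = 7 − 5 = 2.

2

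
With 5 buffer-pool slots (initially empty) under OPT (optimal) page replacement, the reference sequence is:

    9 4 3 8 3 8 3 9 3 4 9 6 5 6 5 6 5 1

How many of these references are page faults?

7

9 → fault, frames (9)
4 → fault, frames (9 4)
3 → fault, frames (9 4 3)
8 → fault, frames (9 4 3 8)
3 → hit
8 → hit
3 → hit
9 → hit
3 → hit
4 → hit
9 → hit
6 → fault, frames (9 4 3 8 6)
5 → fault, evict 8, frames (9 4 3 6 5)
6 → hit
5 → hit
6 → hit
5 → hit
1 → fault, evict 5, frames (9 4 3 6 1)
Page faults: 7.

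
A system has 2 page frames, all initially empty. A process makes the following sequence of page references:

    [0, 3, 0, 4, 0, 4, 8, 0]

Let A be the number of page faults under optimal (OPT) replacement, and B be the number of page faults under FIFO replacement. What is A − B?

Under OPT: F F . F . . F . → 4 faults.
Under FIFO: F F . F F . F . → 5 faults.
A − B = 4 − 5 = -1.

-1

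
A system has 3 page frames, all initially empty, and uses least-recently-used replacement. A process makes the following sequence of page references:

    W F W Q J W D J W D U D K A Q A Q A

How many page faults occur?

W → fault, frames {W}
F → fault, frames {W,F}
W → hit
Q → fault, frames {F,W,Q}
J → fault, evict F, frames {W,Q,J}
W → hit
D → fault, evict Q, frames {J,W,D}
J → hit
W → hit
D → hit
U → fault, evict J, frames {W,D,U}
D → hit
K → fault, evict W, frames {U,D,K}
A → fault, evict U, frames {D,K,A}
Q → fault, evict D, frames {K,A,Q}
A → hit
Q → hit
A → hit
Page faults: 9.

9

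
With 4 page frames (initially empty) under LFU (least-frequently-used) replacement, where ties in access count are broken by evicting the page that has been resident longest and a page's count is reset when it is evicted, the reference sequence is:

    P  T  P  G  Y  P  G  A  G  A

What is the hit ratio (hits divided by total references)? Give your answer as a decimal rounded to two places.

0.50

P: fault, frames {P}
T: fault, frames {P,T}
P: hit
G: fault, frames {P,T,G}
Y: fault, frames {P,T,G,Y}
P: hit
G: hit
A: fault, evict T, frames {P,G,Y,A}
G: hit
A: hit
Hits: 5 of 10 references → 5/10 = 0.5000.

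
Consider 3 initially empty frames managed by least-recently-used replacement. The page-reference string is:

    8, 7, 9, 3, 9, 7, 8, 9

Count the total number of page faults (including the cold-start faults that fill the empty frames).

8: fault, frames {8}
7: fault, frames {8,7}
9: fault, frames {8,7,9}
3: fault, evict 8, frames {7,9,3}
9: hit
7: hit
8: fault, evict 3, frames {9,7,8}
9: hit
Page faults: 5.

5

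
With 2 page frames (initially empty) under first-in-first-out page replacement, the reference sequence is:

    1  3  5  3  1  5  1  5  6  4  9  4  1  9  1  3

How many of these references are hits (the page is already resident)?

7

1 → miss, frames {1}
3 → miss, frames {1,3}
5 → miss, evict 1, frames {3,5}
3 → hit
1 → miss, evict 3, frames {5,1}
5 → hit
1 → hit
5 → hit
6 → miss, evict 5, frames {1,6}
4 → miss, evict 1, frames {6,4}
9 → miss, evict 6, frames {4,9}
4 → hit
1 → miss, evict 4, frames {9,1}
9 → hit
1 → hit
3 → miss, evict 9, frames {1,3}
Hits: 7.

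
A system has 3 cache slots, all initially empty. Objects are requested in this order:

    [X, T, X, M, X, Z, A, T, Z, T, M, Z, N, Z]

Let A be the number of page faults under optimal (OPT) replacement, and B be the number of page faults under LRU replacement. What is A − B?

Under OPT: F F . F . F F . . . F . F . → 7 faults.
Under LRU: F F . F . F F F . . F . F . → 8 faults.
A − B = 7 − 8 = -1.

-1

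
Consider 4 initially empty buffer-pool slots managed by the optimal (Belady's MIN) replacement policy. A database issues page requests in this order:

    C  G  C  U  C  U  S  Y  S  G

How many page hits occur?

5

C → fault, frames [C]
G → fault, frames [C, G]
C → hit
U → fault, frames [C, G, U]
C → hit
U → hit
S → fault, frames [C, G, U, S]
Y → fault, evict U, frames [C, G, S, Y]
S → hit
G → hit
Hits: 5.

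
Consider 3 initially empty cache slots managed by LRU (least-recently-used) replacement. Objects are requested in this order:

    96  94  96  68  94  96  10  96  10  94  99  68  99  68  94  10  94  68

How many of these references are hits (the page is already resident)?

11

96 -> miss, frames {96}
94 -> miss, frames {96,94}
96 -> hit
68 -> miss, frames {94,96,68}
94 -> hit
96 -> hit
10 -> miss, evict 68, frames {94,96,10}
96 -> hit
10 -> hit
94 -> hit
99 -> miss, evict 96, frames {10,94,99}
68 -> miss, evict 10, frames {94,99,68}
99 -> hit
68 -> hit
94 -> hit
10 -> miss, evict 99, frames {68,94,10}
94 -> hit
68 -> hit
Hits: 11.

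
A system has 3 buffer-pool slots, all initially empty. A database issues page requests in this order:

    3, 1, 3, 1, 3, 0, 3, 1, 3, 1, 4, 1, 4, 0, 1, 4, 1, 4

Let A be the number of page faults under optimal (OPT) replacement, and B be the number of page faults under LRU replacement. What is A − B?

Under OPT: F F . . . F . . . . F . . . . . . . → 4 faults.
Under LRU: F F . . . F . . . . F . . F . . . . → 5 faults.
A − B = 4 − 5 = -1.

-1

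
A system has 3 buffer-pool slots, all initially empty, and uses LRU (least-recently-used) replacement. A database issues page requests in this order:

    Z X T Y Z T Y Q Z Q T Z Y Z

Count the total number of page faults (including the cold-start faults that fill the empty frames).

Z → miss, frames [Z]
X → miss, frames [Z, X]
T → miss, frames [Z, X, T]
Y → miss, evict Z, frames [X, T, Y]
Z → miss, evict X, frames [T, Y, Z]
T → hit
Y → hit
Q → miss, evict Z, frames [T, Y, Q]
Z → miss, evict T, frames [Y, Q, Z]
Q → hit
T → miss, evict Y, frames [Z, Q, T]
Z → hit
Y → miss, evict Q, frames [T, Z, Y]
Z → hit
Page faults: 9.

9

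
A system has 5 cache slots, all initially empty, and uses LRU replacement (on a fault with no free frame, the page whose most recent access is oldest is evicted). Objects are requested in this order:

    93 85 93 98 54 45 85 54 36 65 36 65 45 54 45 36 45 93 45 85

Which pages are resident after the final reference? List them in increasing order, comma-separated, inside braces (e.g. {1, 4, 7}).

93: miss, frames {93}
85: miss, frames {93,85}
93: hit
98: miss, frames {85,93,98}
54: miss, frames {85,93,98,54}
45: miss, frames {85,93,98,54,45}
85: hit
54: hit
36: miss, evict 93, frames {98,45,85,54,36}
65: miss, evict 98, frames {45,85,54,36,65}
36: hit
65: hit
45: hit
54: hit
45: hit
36: hit
45: hit
93: miss, evict 85, frames {65,54,36,45,93}
45: hit
85: miss, evict 65, frames {54,36,93,45,85}

{36, 45, 54, 85, 93}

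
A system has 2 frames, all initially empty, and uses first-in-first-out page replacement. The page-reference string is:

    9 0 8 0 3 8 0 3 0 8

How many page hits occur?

9: miss, frames [9]
0: miss, frames [9, 0]
8: miss, evict 9, frames [0, 8]
0: hit
3: miss, evict 0, frames [8, 3]
8: hit
0: miss, evict 8, frames [3, 0]
3: hit
0: hit
8: miss, evict 3, frames [0, 8]
Hits: 4.

4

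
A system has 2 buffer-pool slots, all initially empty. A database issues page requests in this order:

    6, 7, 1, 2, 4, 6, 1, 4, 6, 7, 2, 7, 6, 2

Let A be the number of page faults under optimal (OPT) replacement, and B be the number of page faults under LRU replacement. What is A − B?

Under OPT: F F F F F . F . F F F . F . → 10 faults.
Under LRU: F F F F F F F F F F F . F F → 13 faults.
A − B = 10 − 13 = -3.

-3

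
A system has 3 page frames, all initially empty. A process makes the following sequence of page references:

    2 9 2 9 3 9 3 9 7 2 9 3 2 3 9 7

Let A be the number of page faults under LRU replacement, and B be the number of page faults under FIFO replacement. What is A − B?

Under LRU: F F . . F . . . F F . F . . . F → 7 faults.
Under FIFO: F F . . F . . . F F F F . . . F → 8 faults.
A − B = 7 − 8 = -1.

-1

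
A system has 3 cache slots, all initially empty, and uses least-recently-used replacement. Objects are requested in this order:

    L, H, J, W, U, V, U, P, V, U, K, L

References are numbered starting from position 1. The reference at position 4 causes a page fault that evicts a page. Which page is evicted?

L

pos 1: L -> fault, frames {L}
pos 2: H -> fault, frames {L,H}
pos 3: J -> fault, frames {L,H,J}
pos 4: W -> fault, evict L, frames {H,J,W}
At position 4, page L is evicted.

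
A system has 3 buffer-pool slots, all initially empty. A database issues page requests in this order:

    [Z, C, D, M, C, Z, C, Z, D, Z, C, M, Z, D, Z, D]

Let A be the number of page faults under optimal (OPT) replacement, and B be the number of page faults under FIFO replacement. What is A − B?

Under OPT: F F F F . . . . F . . F . . . . → 6 faults.
Under FIFO: F F F F . F F . F . . F F . . . → 9 faults.
A − B = 6 − 9 = -3.

-3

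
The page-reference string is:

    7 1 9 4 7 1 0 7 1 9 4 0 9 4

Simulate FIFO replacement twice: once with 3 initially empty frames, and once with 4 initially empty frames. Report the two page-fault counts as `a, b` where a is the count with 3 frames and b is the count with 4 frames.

3 frames: F F F F F F F . . F F . . . → 9 faults.
4 frames: F F F F . . F F F F F F . . → 10 faults.
10 > 9: adding a frame increased faults — Belady's anomaly.

9, 10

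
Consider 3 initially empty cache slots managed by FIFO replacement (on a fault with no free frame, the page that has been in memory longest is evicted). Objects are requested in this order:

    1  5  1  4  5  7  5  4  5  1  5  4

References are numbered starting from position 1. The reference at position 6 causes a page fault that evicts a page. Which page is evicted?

pos 1: 1: miss, frames {1}
pos 2: 5: miss, frames {1,5}
pos 3: 1: hit
pos 4: 4: miss, frames {1,5,4}
pos 5: 5: hit
pos 6: 7: miss, evict 1, frames {5,4,7}
At position 6, page 1 is evicted.

1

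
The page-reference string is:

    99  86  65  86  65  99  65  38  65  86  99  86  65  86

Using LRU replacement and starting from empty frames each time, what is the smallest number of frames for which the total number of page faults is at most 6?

3

f=1: 14 faults
f=2: 8 faults
f=3: 6 faults
f=4: 4 faults
Smallest f with faults ≤ 6 is 3.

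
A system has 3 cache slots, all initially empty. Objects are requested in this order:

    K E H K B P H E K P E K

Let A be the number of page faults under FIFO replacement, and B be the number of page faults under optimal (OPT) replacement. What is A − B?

1

Under FIFO: F F F . F F . F F . . . → 7 faults.
Under OPT: F F F . F F . . F . . . → 6 faults.
A − B = 7 − 6 = 1.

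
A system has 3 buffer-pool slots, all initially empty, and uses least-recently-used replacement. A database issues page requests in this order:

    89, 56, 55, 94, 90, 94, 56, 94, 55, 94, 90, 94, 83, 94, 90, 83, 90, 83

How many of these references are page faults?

9

89 → miss, frames [89]
56 → miss, frames [89, 56]
55 → miss, frames [89, 56, 55]
94 → miss, evict 89, frames [56, 55, 94]
90 → miss, evict 56, frames [55, 94, 90]
94 → hit
56 → miss, evict 55, frames [90, 94, 56]
94 → hit
55 → miss, evict 90, frames [56, 94, 55]
94 → hit
90 → miss, evict 56, frames [55, 94, 90]
94 → hit
83 → miss, evict 55, frames [90, 94, 83]
94 → hit
90 → hit
83 → hit
90 → hit
83 → hit
Page faults: 9.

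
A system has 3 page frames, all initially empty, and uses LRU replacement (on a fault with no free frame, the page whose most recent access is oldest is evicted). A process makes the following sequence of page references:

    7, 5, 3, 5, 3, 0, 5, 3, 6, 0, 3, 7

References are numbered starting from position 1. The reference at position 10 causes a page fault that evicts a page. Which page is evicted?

pos 1: 7 -> miss, frames (7)
pos 2: 5 -> miss, frames (7 5)
pos 3: 3 -> miss, frames (7 5 3)
pos 4: 5 -> hit
pos 5: 3 -> hit
pos 6: 0 -> miss, evict 7, frames (5 3 0)
pos 7: 5 -> hit
pos 8: 3 -> hit
pos 9: 6 -> miss, evict 0, frames (5 3 6)
pos 10: 0 -> miss, evict 5, frames (3 6 0)
At position 10, page 5 is evicted.

5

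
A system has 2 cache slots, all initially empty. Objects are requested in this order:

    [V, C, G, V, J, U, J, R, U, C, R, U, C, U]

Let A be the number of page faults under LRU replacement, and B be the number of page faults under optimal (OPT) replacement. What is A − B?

Under LRU: F F F F F F . F F F F F F . → 12 faults.
Under OPT: F F F . F F . F . F . F . . → 8 faults.
A − B = 12 − 8 = 4.

4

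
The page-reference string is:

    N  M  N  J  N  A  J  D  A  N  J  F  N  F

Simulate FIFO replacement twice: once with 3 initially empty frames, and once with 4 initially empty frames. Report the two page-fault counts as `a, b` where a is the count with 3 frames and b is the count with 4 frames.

8, 7

3 frames: F F . F . F . F . F F F . . → 8 faults.
4 frames: F F . F . F . F . F . F . . → 7 faults.
7 < 8: adding a frame reduced faults, as is typical.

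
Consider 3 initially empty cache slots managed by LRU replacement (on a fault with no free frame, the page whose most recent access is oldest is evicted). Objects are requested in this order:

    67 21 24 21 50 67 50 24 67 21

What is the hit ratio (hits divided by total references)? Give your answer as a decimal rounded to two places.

0.30

67: fault, frames (67)
21: fault, frames (67 21)
24: fault, frames (67 21 24)
21: hit
50: fault, evict 67, frames (24 21 50)
67: fault, evict 24, frames (21 50 67)
50: hit
24: fault, evict 21, frames (67 50 24)
67: hit
21: fault, evict 50, frames (24 67 21)
Hits: 3 of 10 references → 3/10 = 0.3000.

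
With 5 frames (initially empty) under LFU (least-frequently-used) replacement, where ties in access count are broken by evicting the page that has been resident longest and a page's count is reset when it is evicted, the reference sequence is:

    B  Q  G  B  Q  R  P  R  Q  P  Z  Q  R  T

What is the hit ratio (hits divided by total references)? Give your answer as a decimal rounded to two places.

B -> miss, frames {B}
Q -> miss, frames {B,Q}
G -> miss, frames {B,Q,G}
B -> hit
Q -> hit
R -> miss, frames {B,Q,G,R}
P -> miss, frames {B,Q,G,R,P}
R -> hit
Q -> hit
P -> hit
Z -> miss, evict G, frames {B,Q,R,P,Z}
Q -> hit
R -> hit
T -> miss, evict Z, frames {B,Q,R,P,T}
Hits: 7 of 14 references → 7/14 = 0.5000.

0.50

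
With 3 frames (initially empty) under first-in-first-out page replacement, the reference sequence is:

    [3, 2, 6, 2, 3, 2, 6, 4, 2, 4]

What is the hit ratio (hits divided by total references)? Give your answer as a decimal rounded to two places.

3 → fault, frames [3]
2 → fault, frames [3, 2]
6 → fault, frames [3, 2, 6]
2 → hit
3 → hit
2 → hit
6 → hit
4 → fault, evict 3, frames [2, 6, 4]
2 → hit
4 → hit
Hits: 6 of 10 references → 6/10 = 0.6000.

0.60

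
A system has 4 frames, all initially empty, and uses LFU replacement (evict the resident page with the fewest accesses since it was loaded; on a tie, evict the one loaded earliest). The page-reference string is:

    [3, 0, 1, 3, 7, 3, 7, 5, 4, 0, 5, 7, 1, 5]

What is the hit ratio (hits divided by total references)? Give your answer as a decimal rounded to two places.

0.36

3: fault, frames (3)
0: fault, frames (3 0)
1: fault, frames (3 0 1)
3: hit
7: fault, frames (3 0 1 7)
3: hit
7: hit
5: fault, evict 0, frames (3 1 7 5)
4: fault, evict 1, frames (3 7 5 4)
0: fault, evict 5, frames (3 7 4 0)
5: fault, evict 4, frames (3 7 0 5)
7: hit
1: fault, evict 0, frames (3 7 5 1)
5: hit
Hits: 5 of 14 references → 5/14 = 0.3571.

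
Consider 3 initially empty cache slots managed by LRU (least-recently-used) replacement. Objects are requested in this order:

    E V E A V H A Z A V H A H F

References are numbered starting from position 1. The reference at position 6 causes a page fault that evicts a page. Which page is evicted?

pos 1: E → fault, frames (E)
pos 2: V → fault, frames (E V)
pos 3: E → hit
pos 4: A → fault, frames (V E A)
pos 5: V → hit
pos 6: H → fault, evict E, frames (A V H)
At position 6, page E is evicted.

E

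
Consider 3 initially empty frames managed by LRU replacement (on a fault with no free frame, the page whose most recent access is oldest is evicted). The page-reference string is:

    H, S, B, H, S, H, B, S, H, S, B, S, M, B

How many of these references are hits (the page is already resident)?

H: miss, frames {H}
S: miss, frames {H,S}
B: miss, frames {H,S,B}
H: hit
S: hit
H: hit
B: hit
S: hit
H: hit
S: hit
B: hit
S: hit
M: miss, evict H, frames {B,S,M}
B: hit
Hits: 10.

10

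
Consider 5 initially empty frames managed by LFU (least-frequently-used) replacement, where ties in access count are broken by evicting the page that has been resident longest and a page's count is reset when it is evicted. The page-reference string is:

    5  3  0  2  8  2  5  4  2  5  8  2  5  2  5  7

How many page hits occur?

9

5 -> fault, frames (5)
3 -> fault, frames (5 3)
0 -> fault, frames (5 3 0)
2 -> fault, frames (5 3 0 2)
8 -> fault, frames (5 3 0 2 8)
2 -> hit
5 -> hit
4 -> fault, evict 3, frames (5 0 2 8 4)
2 -> hit
5 -> hit
8 -> hit
2 -> hit
5 -> hit
2 -> hit
5 -> hit
7 -> fault, evict 0, frames (5 2 8 4 7)
Hits: 9.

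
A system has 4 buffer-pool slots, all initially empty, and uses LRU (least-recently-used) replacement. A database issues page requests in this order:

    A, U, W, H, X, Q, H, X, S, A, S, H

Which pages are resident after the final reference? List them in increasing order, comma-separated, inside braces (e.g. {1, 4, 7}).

{A, H, S, X}

A → miss, frames {A}
U → miss, frames {A,U}
W → miss, frames {A,U,W}
H → miss, frames {A,U,W,H}
X → miss, evict A, frames {U,W,H,X}
Q → miss, evict U, frames {W,H,X,Q}
H → hit
X → hit
S → miss, evict W, frames {Q,H,X,S}
A → miss, evict Q, frames {H,X,S,A}
S → hit
H → hit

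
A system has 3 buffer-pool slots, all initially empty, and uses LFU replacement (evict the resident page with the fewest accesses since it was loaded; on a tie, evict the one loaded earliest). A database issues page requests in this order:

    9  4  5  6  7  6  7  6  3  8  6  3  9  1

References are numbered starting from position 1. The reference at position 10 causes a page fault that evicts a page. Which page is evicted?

pos 1: 9 -> fault, frames [9]
pos 2: 4 -> fault, frames [9, 4]
pos 3: 5 -> fault, frames [9, 4, 5]
pos 4: 6 -> fault, evict 9, frames [4, 5, 6]
pos 5: 7 -> fault, evict 4, frames [5, 6, 7]
pos 6: 6 -> hit
pos 7: 7 -> hit
pos 8: 6 -> hit
pos 9: 3 -> fault, evict 5, frames [6, 7, 3]
pos 10: 8 -> fault, evict 3, frames [6, 7, 8]
At position 10, page 3 is evicted.

3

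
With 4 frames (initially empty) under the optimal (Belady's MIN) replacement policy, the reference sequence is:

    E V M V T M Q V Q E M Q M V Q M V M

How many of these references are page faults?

5

E → fault, frames (E)
V → fault, frames (E V)
M → fault, frames (E V M)
V → hit
T → fault, frames (E V M T)
M → hit
Q → fault, evict T, frames (E V M Q)
V → hit
Q → hit
E → hit
M → hit
Q → hit
M → hit
V → hit
Q → hit
M → hit
V → hit
M → hit
Page faults: 5.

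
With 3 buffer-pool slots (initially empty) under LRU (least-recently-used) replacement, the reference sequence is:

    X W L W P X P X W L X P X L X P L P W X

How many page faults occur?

X -> fault, frames [X]
W -> fault, frames [X, W]
L -> fault, frames [X, W, L]
W -> hit
P -> fault, evict X, frames [L, W, P]
X -> fault, evict L, frames [W, P, X]
P -> hit
X -> hit
W -> hit
L -> fault, evict P, frames [X, W, L]
X -> hit
P -> fault, evict W, frames [L, X, P]
X -> hit
L -> hit
X -> hit
P -> hit
L -> hit
P -> hit
W -> fault, evict X, frames [L, P, W]
X -> fault, evict L, frames [P, W, X]
Page faults: 9.

9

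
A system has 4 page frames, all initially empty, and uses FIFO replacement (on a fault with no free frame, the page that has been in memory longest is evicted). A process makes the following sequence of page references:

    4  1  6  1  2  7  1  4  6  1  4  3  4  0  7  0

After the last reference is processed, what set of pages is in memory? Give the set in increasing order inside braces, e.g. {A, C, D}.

{0, 1, 3, 7}

4 → fault, frames [4]
1 → fault, frames [4, 1]
6 → fault, frames [4, 1, 6]
1 → hit
2 → fault, frames [4, 1, 6, 2]
7 → fault, evict 4, frames [1, 6, 2, 7]
1 → hit
4 → fault, evict 1, frames [6, 2, 7, 4]
6 → hit
1 → fault, evict 6, frames [2, 7, 4, 1]
4 → hit
3 → fault, evict 2, frames [7, 4, 1, 3]
4 → hit
0 → fault, evict 7, frames [4, 1, 3, 0]
7 → fault, evict 4, frames [1, 3, 0, 7]
0 → hit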